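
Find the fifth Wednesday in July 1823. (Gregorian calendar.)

July 1, 1823 is a Tuesday.
The first Wednesday is therefore July 2 (1 days later).
The fifth Wednesday is 2 + 4×7 = July 30.

July 30, 1823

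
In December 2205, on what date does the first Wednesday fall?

December 1, 2205 is a Sunday.
The first Wednesday is therefore December 4 (3 days later).

December 4, 2205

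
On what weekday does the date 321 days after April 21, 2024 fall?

Saturday

Apr 21, 2024 is a Sunday.
321 mod 7 = 6, so 321 days after a Sunday is Sunday + 6 = Saturday.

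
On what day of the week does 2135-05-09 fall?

Doomsday rule: the anchor day for the 2100s is Sunday. For year 35: 35÷12 = 2 r 11, and 11÷4 = 2, so 2+11+2 = 15.
Sunday + 15 ≡ Monday — that's 2135's doomsday.
In May the doomsday date is May 9.
May 9 is the doomsday itself: Monday.

Monday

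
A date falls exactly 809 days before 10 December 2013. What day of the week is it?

Dec 10, 2013 is a Tuesday.
809 mod 7 = 4, so 809 days before a Tuesday is Tuesday − 4 = Friday.

Friday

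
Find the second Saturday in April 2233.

April 1, 2233 is a Monday.
The first Saturday is therefore April 6 (5 days later).
The second Saturday is 6 + 1×7 = April 13.

April 13, 2233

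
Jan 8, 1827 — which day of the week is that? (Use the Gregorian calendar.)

January 1, 1827 is a Monday.
Jan 1, 1827 → Jan 8, 1827: 7 days.
Total: 7 days.
7 mod 7 = 0, so Monday + 0 = Monday.

Monday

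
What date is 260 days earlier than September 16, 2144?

−16 → Aug 31, 2144 (end of Aug, 31 days; 244 left).
−31 → Jul 31, 2144 (end of Jul, 31 days; 213 left).
−31 → Jun 30, 2144 (end of Jun, 30 days; 182 left).
−30 → May 31, 2144 (end of May, 31 days; 152 left).
−31 → Apr 30, 2144 (end of Apr, 30 days; 121 left).
−30 → Mar 31, 2144 (end of Mar, 31 days; 91 left).
−31 → Feb 29, 2144 (end of Feb, 29 days; 60 left).
−29 → Jan 31, 2144 (end of Jan, 31 days; 31 left).
−31 → Dec 31, 2143 (end of Dec, 31 days; 0 left).

December 31, 2143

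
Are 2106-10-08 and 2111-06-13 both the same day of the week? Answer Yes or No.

No

From Oct 8, 2106 to Jun 13, 2111 is 1709 days.
1709 mod 7 = 1, so they are different weekdays.
(Oct 8, 2106 is a Friday; Jun 13, 2111 is a Saturday.)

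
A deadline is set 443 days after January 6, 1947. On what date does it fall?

+365 (one year) → Jan 6, 1948 (78 left).
Jan has 31 days: +26 → Feb 1, 1948 (52 left).
Feb has 29 days: +29 → Mar 1, 1948 (23 left).
+23 → Mar 24, 1948.

March 24, 1948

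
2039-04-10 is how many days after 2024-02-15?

5533

Feb 15, 2024 → Feb 15, 2025: 366 days (Feb 29, 2024 is in that span).
Feb 15, 2025 → Feb 15, 2026: 365 days.
Feb 15, 2026 → Feb 15, 2027: 365 days.
Feb 15, 2027 → Feb 15, 2028: 365 days.
Feb 15, 2028 → Feb 15, 2029: 366 days (Feb 29, 2028 is in that span).
Feb 15, 2029 → Feb 15, 2030: 365 days.
Feb 15, 2030 → Feb 15, 2031: 365 days.
Feb 15, 2031 → Feb 15, 2032: 365 days.
Feb 15, 2032 → Feb 15, 2033: 366 days (Feb 29, 2032 is in that span).
Feb 15, 2033 → Feb 15, 2034: 365 days.
Feb 15, 2034 → Feb 15, 2035: 365 days.
Feb 15, 2035 → Feb 15, 2036: 365 days.
Feb 15, 2036 → Feb 15, 2037: 366 days (Feb 29, 2036 is in that span).
Feb 15, 2037 → Feb 15, 2038: 365 days.
Feb 15, 2038 → Feb 15, 2039: 365 days.
Feb 15, 2039 → Mar 15, 2039: 28 days (February has 28).
Mar 15, 2039 → Apr 10, 2039: 26 days.
Total: 5533 days.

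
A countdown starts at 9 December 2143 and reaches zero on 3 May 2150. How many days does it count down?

2337

Dec 9, 2143 → Dec 9, 2144: 366 days (Feb 29, 2144 is in that span).
Dec 9, 2144 → Dec 9, 2145: 365 days.
Dec 9, 2145 → Dec 9, 2146: 365 days.
Dec 9, 2146 → Dec 9, 2147: 365 days.
Dec 9, 2147 → Dec 9, 2148: 366 days (Feb 29, 2148 is in that span).
Dec 9, 2148 → Dec 9, 2149: 365 days.
Dec 9, 2149 → Jan 9, 2150: 31 days (December has 31).
Jan 9, 2150 → Feb 9, 2150: 31 days (January has 31).
Feb 9, 2150 → Mar 9, 2150: 28 days (February has 28).
Mar 9, 2150 → Apr 9, 2150: 31 days (March has 31).
Apr 9, 2150 → May 3, 2150: 24 days.
Total: 2337 days.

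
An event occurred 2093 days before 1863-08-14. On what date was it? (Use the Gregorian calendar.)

November 20, 1857

−365 (one year) → Aug 14, 1862 (1728 left).
−365 (one year) → Aug 14, 1861 (1363 left).
−365 (one year) → Aug 14, 1860 (998 left).
−366 (one year; includes Feb 29, 1860) → Aug 14, 1859 (632 left).
−365 (one year) → Aug 14, 1858 (267 left).
−14 → Jul 31, 1858 (end of Jul, 31 days; 253 left).
−31 → Jun 30, 1858 (end of Jun, 30 days; 222 left).
−30 → May 31, 1858 (end of May, 31 days; 192 left).
−31 → Apr 30, 1858 (end of Apr, 30 days; 161 left).
−30 → Mar 31, 1858 (end of Mar, 31 days; 131 left).
−31 → Feb 28, 1858 (end of Feb, 28 days; 100 left).
−28 → Jan 31, 1858 (end of Jan, 31 days; 72 left).
−31 → Dec 31, 1857 (end of Dec, 31 days; 41 left).
−31 → Nov 30, 1857 (end of Nov, 30 days; 10 left).
−10 → Nov 20, 1857.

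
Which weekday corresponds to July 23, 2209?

Doomsday rule: the anchor day for the 2200s is Friday. For year 09: 9÷12 = 0 r 9, and 9÷4 = 2, so 0+9+2 = 11.
Friday + 11 ≡ Tuesday — that's 2209's doomsday.
In July the doomsday date is Jul 11.
Jul 23 is 12 days after Jul 11; 12 mod 7 = 5, so Tuesday + 5 = Sunday.

Sunday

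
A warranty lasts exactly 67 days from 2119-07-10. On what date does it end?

Jul has 31 days: +22 → Aug 1, 2119 (45 left).
Aug has 31 days: +31 → Sep 1, 2119 (14 left).
+14 → Sep 15, 2119.

September 15, 2119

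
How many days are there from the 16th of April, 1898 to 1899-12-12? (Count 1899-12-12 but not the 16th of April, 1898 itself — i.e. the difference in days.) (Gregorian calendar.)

605

Apr 16, 1898 → Apr 16, 1899: 365 days.
Apr 16, 1899 → May 16, 1899: 30 days (April has 30).
May 16, 1899 → Jun 16, 1899: 31 days (May has 31).
Jun 16, 1899 → Jul 16, 1899: 30 days (June has 30).
Jul 16, 1899 → Aug 16, 1899: 31 days (July has 31).
Aug 16, 1899 → Sep 16, 1899: 31 days (August has 31).
Sep 16, 1899 → Oct 16, 1899: 30 days (September has 30).
Oct 16, 1899 → Nov 16, 1899: 31 days (October has 31).
Nov 16, 1899 → Dec 12, 1899: 26 days.
Total: 605 days.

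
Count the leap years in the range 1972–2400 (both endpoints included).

105

Multiples of 4 in [1972,2400]: 108.
Of those, multiples of 100: 5 (not leap unless ÷400).
Multiples of 400: 2.
Leap years = 108 − 5 + 2 = 105.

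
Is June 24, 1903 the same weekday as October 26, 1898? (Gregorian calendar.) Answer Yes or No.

From Oct 26, 1898 to Jun 24, 1903 is 1701 days.
1701 mod 7 = 0, so they are the same weekday.
(Oct 26, 1898 is a Wednesday; Jun 24, 1903 is a Wednesday.)

Yes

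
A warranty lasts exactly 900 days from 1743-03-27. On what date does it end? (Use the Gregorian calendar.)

+366 (one year; includes Feb 29, 1744) → Mar 27, 1744 (534 left).
+365 (one year) → Mar 27, 1745 (169 left).
Mar has 31 days: +5 → Apr 1, 1745 (164 left).
Apr has 30 days: +30 → May 1, 1745 (134 left).
May has 31 days: +31 → Jun 1, 1745 (103 left).
Jun has 30 days: +30 → Jul 1, 1745 (73 left).
Jul has 31 days: +31 → Aug 1, 1745 (42 left).
Aug has 31 days: +31 → Sep 1, 1745 (11 left).
+11 → Sep 12, 1745.

September 12, 1745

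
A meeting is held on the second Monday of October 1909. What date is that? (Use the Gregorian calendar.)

October 11, 1909

October 1, 1909 is a Friday.
The first Monday is therefore October 4 (3 days later).
The second Monday is 4 + 1×7 = October 11.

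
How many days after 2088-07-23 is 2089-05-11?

292

Jul 23, 2088 → Aug 23, 2088: 31 days (July has 31).
Aug 23, 2088 → Sep 23, 2088: 31 days (August has 31).
Sep 23, 2088 → Oct 23, 2088: 30 days (September has 30).
Oct 23, 2088 → Nov 23, 2088: 31 days (October has 31).
Nov 23, 2088 → Dec 23, 2088: 30 days (November has 30).
Dec 23, 2088 → Jan 23, 2089: 31 days (December has 31).
Jan 23, 2089 → Feb 23, 2089: 31 days (January has 31).
Feb 23, 2089 → Mar 23, 2089: 28 days (February has 28).
Mar 23, 2089 → Apr 23, 2089: 31 days (March has 31).
Apr 23, 2089 → May 11, 2089: 18 days.
Total: 292 days.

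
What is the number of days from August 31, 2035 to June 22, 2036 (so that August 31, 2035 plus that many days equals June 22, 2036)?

296

Aug 31, 2035 → Sep 30, 2035: 30 days (August has 31).
Sep 30, 2035 → Oct 30, 2035: 30 days (September has 30).
Oct 30, 2035 → Nov 30, 2035: 31 days (October has 31).
Nov 30, 2035 → Dec 30, 2035: 30 days (November has 30).
Dec 30, 2035 → Jan 30, 2036: 31 days (December has 31).
Jan 30, 2036 → Feb 29, 2036: 30 days (January has 31).
Feb 29, 2036 → Mar 29, 2036: 29 days (February has 29).
Mar 29, 2036 → Apr 29, 2036: 31 days (March has 31).
Apr 29, 2036 → May 29, 2036: 30 days (April has 30).
May 29, 2036 → Jun 22, 2036: 24 days.
Total: 296 days.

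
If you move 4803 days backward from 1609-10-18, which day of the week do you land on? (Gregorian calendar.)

First find the weekday of Oct 18, 1609. Doomsday rule: the anchor day for the 1600s is Tuesday. For year 09: 9÷12 = 0 r 9, and 9÷4 = 2, so 0+9+2 = 11.
Tuesday + 11 ≡ Saturday — that's 1609's doomsday.
In October the doomsday date is Oct 10.
Oct 18 is 8 days after Oct 10; 8 mod 7 = 1, so Saturday + 1 = Sunday.
4803 mod 7 = 1, so 4803 days before a Sunday is Sunday − 1 = Saturday.

Saturday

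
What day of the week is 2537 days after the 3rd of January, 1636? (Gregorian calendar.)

Jan 3, 1636 is a Thursday.
2537 mod 7 = 3, so 2537 days after a Thursday is Thursday + 3 = Sunday.

Sunday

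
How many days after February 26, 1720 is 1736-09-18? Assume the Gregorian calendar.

Feb 26, 1720 → Feb 26, 1721: 366 days (Feb 29, 1720 is in that span).
Feb 26, 1721 → Feb 26, 1722: 365 days.
Feb 26, 1722 → Feb 26, 1723: 365 days.
Feb 26, 1723 → Feb 26, 1724: 365 days.
Feb 26, 1724 → Feb 26, 1725: 366 days (Feb 29, 1724 is in that span).
Feb 26, 1725 → Feb 26, 1726: 365 days.
Feb 26, 1726 → Feb 26, 1727: 365 days.
Feb 26, 1727 → Feb 26, 1728: 365 days.
Feb 26, 1728 → Feb 26, 1729: 366 days (Feb 29, 1728 is in that span).
Feb 26, 1729 → Feb 26, 1730: 365 days.
Feb 26, 1730 → Feb 26, 1731: 365 days.
Feb 26, 1731 → Feb 26, 1732: 365 days.
Feb 26, 1732 → Feb 26, 1733: 366 days (Feb 29, 1732 is in that span).
Feb 26, 1733 → Feb 26, 1734: 365 days.
Feb 26, 1734 → Feb 26, 1735: 365 days.
Feb 26, 1735 → Feb 26, 1736: 365 days.
Feb 26, 1736 → Mar 26, 1736: 29 days (February has 29).
Mar 26, 1736 → Apr 26, 1736: 31 days (March has 31).
Apr 26, 1736 → May 26, 1736: 30 days (April has 30).
May 26, 1736 → Jun 26, 1736: 31 days (May has 31).
Jun 26, 1736 → Jul 26, 1736: 30 days (June has 30).
Jul 26, 1736 → Aug 26, 1736: 31 days (July has 31).
Aug 26, 1736 → Sep 18, 1736: 23 days.
Total: 6049 days.

6049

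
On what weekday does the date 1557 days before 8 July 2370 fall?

First find the weekday of Jul 8, 2370. Doomsday rule: the anchor day for the 2300s is Wednesday. For year 70: 70÷12 = 5 r 10, and 10÷4 = 2, so 5+10+2 = 17.
Wednesday + 17 ≡ Saturday — that's 2370's doomsday.
In July the doomsday date is Jul 11.
Jul 8 is 3 days before Jul 11; 3 mod 7 = 3, so Saturday − 3 = Wednesday.
1557 mod 7 = 3, so 1557 days before a Wednesday is Wednesday − 3 = Sunday.

Sunday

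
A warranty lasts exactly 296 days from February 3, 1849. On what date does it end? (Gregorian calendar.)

Feb has 28 days: +26 → Mar 1, 1849 (270 left).
Mar has 31 days: +31 → Apr 1, 1849 (239 left).
Apr has 30 days: +30 → May 1, 1849 (209 left).
May has 31 days: +31 → Jun 1, 1849 (178 left).
Jun has 30 days: +30 → Jul 1, 1849 (148 left).
Jul has 31 days: +31 → Aug 1, 1849 (117 left).
Aug has 31 days: +31 → Sep 1, 1849 (86 left).
Sep has 30 days: +30 → Oct 1, 1849 (56 left).
Oct has 31 days: +31 → Nov 1, 1849 (25 left).
+25 → Nov 26, 1849.

November 26, 1849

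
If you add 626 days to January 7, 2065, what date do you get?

+365 (one year) → Jan 7, 2066 (261 left).
Jan has 31 days: +25 → Feb 1, 2066 (236 left).
Feb has 28 days: +28 → Mar 1, 2066 (208 left).
Mar has 31 days: +31 → Apr 1, 2066 (177 left).
Apr has 30 days: +30 → May 1, 2066 (147 left).
May has 31 days: +31 → Jun 1, 2066 (116 left).
Jun has 30 days: +30 → Jul 1, 2066 (86 left).
Jul has 31 days: +31 → Aug 1, 2066 (55 left).
Aug has 31 days: +31 → Sep 1, 2066 (24 left).
+24 → Sep 25, 2066.

September 25, 2066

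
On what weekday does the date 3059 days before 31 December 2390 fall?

First find the weekday of Dec 31, 2390. Doomsday rule: the anchor day for the 2300s is Wednesday. For year 90: 90÷12 = 7 r 6, and 6÷4 = 1, so 7+6+1 = 14.
Wednesday + 14 ≡ Wednesday — that's 2390's doomsday.
In December the doomsday date is Dec 12.
Dec 31 is 19 days after Dec 12; 19 mod 7 = 5, so Wednesday + 5 = Monday.
3059 mod 7 = 0, so 3059 days before a Monday is Monday − 0 = Monday.

Monday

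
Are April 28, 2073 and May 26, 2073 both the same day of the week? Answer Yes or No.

Yes

From Apr 28, 2073 to May 26, 2073 is 28 days.
28 mod 7 = 0, so they are the same weekday.
(Apr 28, 2073 is a Friday; May 26, 2073 is a Friday.)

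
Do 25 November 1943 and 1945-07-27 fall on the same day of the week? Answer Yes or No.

From Nov 25, 1943 to Jul 27, 1945 is 610 days.
610 mod 7 = 1, so they are different weekdays.
(Nov 25, 1943 is a Thursday; Jul 27, 1945 is a Friday.)

No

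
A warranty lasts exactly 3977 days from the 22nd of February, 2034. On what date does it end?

January 12, 2045

+365 (one year) → Feb 22, 2035 (3612 left).
+365 (one year) → Feb 22, 2036 (3247 left).
+366 (one year; includes Feb 29, 2036) → Feb 22, 2037 (2881 left).
+365 (one year) → Feb 22, 2038 (2516 left).
+365 (one year) → Feb 22, 2039 (2151 left).
+365 (one year) → Feb 22, 2040 (1786 left).
+366 (one year; includes Feb 29, 2040) → Feb 22, 2041 (1420 left).
+365 (one year) → Feb 22, 2042 (1055 left).
+365 (one year) → Feb 22, 2043 (690 left).
+365 (one year) → Feb 22, 2044 (325 left).
Feb has 29 days: +8 → Mar 1, 2044 (317 left).
Mar has 31 days: +31 → Apr 1, 2044 (286 left).
Apr has 30 days: +30 → May 1, 2044 (256 left).
May has 31 days: +31 → Jun 1, 2044 (225 left).
Jun has 30 days: +30 → Jul 1, 2044 (195 left).
Jul has 31 days: +31 → Aug 1, 2044 (164 left).
Aug has 31 days: +31 → Sep 1, 2044 (133 left).
Sep has 30 days: +30 → Oct 1, 2044 (103 left).
Oct has 31 days: +31 → Nov 1, 2044 (72 left).
Nov has 30 days: +30 → Dec 1, 2044 (42 left).
Dec has 31 days: +31 → Jan 1, 2045 (11 left).
+11 → Jan 12, 2045.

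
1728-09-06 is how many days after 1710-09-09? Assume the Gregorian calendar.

Sep 9, 1710 → Sep 9, 1711: 365 days.
Sep 9, 1711 → Sep 9, 1712: 366 days (Feb 29, 1712 is in that span).
Sep 9, 1712 → Sep 9, 1713: 365 days.
Sep 9, 1713 → Sep 9, 1714: 365 days.
Sep 9, 1714 → Sep 9, 1715: 365 days.
Sep 9, 1715 → Sep 9, 1716: 366 days (Feb 29, 1716 is in that span).
Sep 9, 1716 → Sep 9, 1717: 365 days.
Sep 9, 1717 → Sep 9, 1718: 365 days.
Sep 9, 1718 → Sep 9, 1719: 365 days.
Sep 9, 1719 → Sep 9, 1720: 366 days (Feb 29, 1720 is in that span).
Sep 9, 1720 → Sep 9, 1721: 365 days.
Sep 9, 1721 → Sep 9, 1722: 365 days.
Sep 9, 1722 → Sep 9, 1723: 365 days.
Sep 9, 1723 → Sep 9, 1724: 366 days (Feb 29, 1724 is in that span).
Sep 9, 1724 → Sep 9, 1725: 365 days.
Sep 9, 1725 → Sep 9, 1726: 365 days.
Sep 9, 1726 → Sep 9, 1727: 365 days.
Sep 9, 1727 → Oct 9, 1727: 30 days (September has 30).
Oct 9, 1727 → Nov 9, 1727: 31 days (October has 31).
Nov 9, 1727 → Dec 9, 1727: 30 days (November has 30).
Dec 9, 1727 → Jan 9, 1728: 31 days (December has 31).
Jan 9, 1728 → Feb 9, 1728: 31 days (January has 31).
Feb 9, 1728 → Mar 9, 1728: 29 days (February has 29).
Mar 9, 1728 → Apr 9, 1728: 31 days (March has 31).
Apr 9, 1728 → May 9, 1728: 30 days (April has 30).
May 9, 1728 → Jun 9, 1728: 31 days (May has 31).
Jun 9, 1728 → Jul 9, 1728: 30 days (June has 30).
Jul 9, 1728 → Aug 9, 1728: 31 days (July has 31).
Aug 9, 1728 → Sep 6, 1728: 28 days.
Total: 6572 days.

6572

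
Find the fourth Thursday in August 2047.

August 1, 2047 is a Thursday.
The first Thursday is therefore August 1 (same day).
The fourth Thursday is 1 + 3×7 = August 22.

August 22, 2047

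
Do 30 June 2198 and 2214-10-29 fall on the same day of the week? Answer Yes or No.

Yes

From Jun 30, 2198 to Oct 29, 2214 is 5964 days.
5964 mod 7 = 0, so they are the same weekday.
(Jun 30, 2198 is a Saturday; Oct 29, 2214 is a Saturday.)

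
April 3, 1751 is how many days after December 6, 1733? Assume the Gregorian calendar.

6327

Dec 6, 1733 → Dec 6, 1734: 365 days.
Dec 6, 1734 → Dec 6, 1735: 365 days.
Dec 6, 1735 → Dec 6, 1736: 366 days (Feb 29, 1736 is in that span).
Dec 6, 1736 → Dec 6, 1737: 365 days.
Dec 6, 1737 → Dec 6, 1738: 365 days.
Dec 6, 1738 → Dec 6, 1739: 365 days.
Dec 6, 1739 → Dec 6, 1740: 366 days (Feb 29, 1740 is in that span).
Dec 6, 1740 → Dec 6, 1741: 365 days.
Dec 6, 1741 → Dec 6, 1742: 365 days.
Dec 6, 1742 → Dec 6, 1743: 365 days.
Dec 6, 1743 → Dec 6, 1744: 366 days (Feb 29, 1744 is in that span).
Dec 6, 1744 → Dec 6, 1745: 365 days.
Dec 6, 1745 → Dec 6, 1746: 365 days.
Dec 6, 1746 → Dec 6, 1747: 365 days.
Dec 6, 1747 → Dec 6, 1748: 366 days (Feb 29, 1748 is in that span).
Dec 6, 1748 → Dec 6, 1749: 365 days.
Dec 6, 1749 → Dec 6, 1750: 365 days.
Dec 6, 1750 → Jan 6, 1751: 31 days (December has 31).
Jan 6, 1751 → Feb 6, 1751: 31 days (January has 31).
Feb 6, 1751 → Mar 6, 1751: 28 days (February has 28).
Mar 6, 1751 → Apr 3, 1751: 28 days.
Total: 6327 days.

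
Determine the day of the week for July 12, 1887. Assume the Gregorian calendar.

Doomsday rule: the anchor day for the 1800s is Friday. For year 87: 87÷12 = 7 r 3, and 3÷4 = 0, so 7+3+0 = 10.
Friday + 10 ≡ Monday — that's 1887's doomsday.
In July the doomsday date is Jul 11.
Jul 12 is 1 day after Jul 11; 1 mod 7 = 1, so Monday + 1 = Tuesday.

Tuesday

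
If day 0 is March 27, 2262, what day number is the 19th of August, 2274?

Mar 27, 2262 → Mar 27, 2263: 365 days.
Mar 27, 2263 → Mar 27, 2264: 366 days (Feb 29, 2264 is in that span).
Mar 27, 2264 → Mar 27, 2265: 365 days.
Mar 27, 2265 → Mar 27, 2266: 365 days.
Mar 27, 2266 → Mar 27, 2267: 365 days.
Mar 27, 2267 → Mar 27, 2268: 366 days (Feb 29, 2268 is in that span).
Mar 27, 2268 → Mar 27, 2269: 365 days.
Mar 27, 2269 → Mar 27, 2270: 365 days.
Mar 27, 2270 → Mar 27, 2271: 365 days.
Mar 27, 2271 → Mar 27, 2272: 366 days (Feb 29, 2272 is in that span).
Mar 27, 2272 → Mar 27, 2273: 365 days.
Mar 27, 2273 → Mar 27, 2274: 365 days.
Mar 27, 2274 → Apr 27, 2274: 31 days (March has 31).
Apr 27, 2274 → May 27, 2274: 30 days (April has 30).
May 27, 2274 → Jun 27, 2274: 31 days (May has 31).
Jun 27, 2274 → Jul 27, 2274: 30 days (June has 30).
Jul 27, 2274 → Aug 19, 2274: 23 days.
Total: 4528 days.

4528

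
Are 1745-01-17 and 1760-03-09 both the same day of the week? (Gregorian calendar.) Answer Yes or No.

Yes

From Jan 17, 1745 to Mar 9, 1760 is 5530 days.
5530 mod 7 = 0, so they are the same weekday.
(Jan 17, 1745 is a Sunday; Mar 9, 1760 is a Sunday.)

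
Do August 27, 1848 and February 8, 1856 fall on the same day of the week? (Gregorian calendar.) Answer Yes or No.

No

From Aug 27, 1848 to Feb 8, 1856 is 2721 days.
2721 mod 7 = 5, so they are different weekdays.
(Aug 27, 1848 is a Sunday; Feb 8, 1856 is a Friday.)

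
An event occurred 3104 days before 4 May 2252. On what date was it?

−366 (one year; includes Feb 29, 2252) → May 4, 2251 (2738 left).
−365 (one year) → May 4, 2250 (2373 left).
−365 (one year) → May 4, 2249 (2008 left).
−365 (one year) → May 4, 2248 (1643 left).
−366 (one year; includes Feb 29, 2248) → May 4, 2247 (1277 left).
−365 (one year) → May 4, 2246 (912 left).
−365 (one year) → May 4, 2245 (547 left).
−365 (one year) → May 4, 2244 (182 left).
−4 → Apr 30, 2244 (end of Apr, 30 days; 178 left).
−30 → Mar 31, 2244 (end of Mar, 31 days; 148 left).
−31 → Feb 29, 2244 (end of Feb, 29 days; 117 left).
−29 → Jan 31, 2244 (end of Jan, 31 days; 88 left).
−31 → Dec 31, 2243 (end of Dec, 31 days; 57 left).
−31 → Nov 30, 2243 (end of Nov, 30 days; 26 left).
−26 → Nov 4, 2243.

November 4, 2243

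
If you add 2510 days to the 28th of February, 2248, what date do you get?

+366 (one year; includes Feb 29, 2248) → Feb 28, 2249 (2144 left).
+365 (one year) → Feb 28, 2250 (1779 left).
+365 (one year) → Feb 28, 2251 (1414 left).
+365 (one year) → Feb 28, 2252 (1049 left).
+366 (one year; includes Feb 29, 2252) → Feb 28, 2253 (683 left).
+365 (one year) → Feb 28, 2254 (318 left).
Feb has 28 days: +1 → Mar 1, 2254 (317 left).
Mar has 31 days: +31 → Apr 1, 2254 (286 left).
Apr has 30 days: +30 → May 1, 2254 (256 left).
May has 31 days: +31 → Jun 1, 2254 (225 left).
Jun has 30 days: +30 → Jul 1, 2254 (195 left).
Jul has 31 days: +31 → Aug 1, 2254 (164 left).
Aug has 31 days: +31 → Sep 1, 2254 (133 left).
Sep has 30 days: +30 → Oct 1, 2254 (103 left).
Oct has 31 days: +31 → Nov 1, 2254 (72 left).
Nov has 30 days: +30 → Dec 1, 2254 (42 left).
Dec has 31 days: +31 → Jan 1, 2255 (11 left).
+11 → Jan 12, 2255.

January 12, 2255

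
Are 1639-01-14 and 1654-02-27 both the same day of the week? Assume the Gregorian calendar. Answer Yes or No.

Yes

From Jan 14, 1639 to Feb 27, 1654 is 5523 days.
5523 mod 7 = 0, so they are the same weekday.
(Jan 14, 1639 is a Friday; Feb 27, 1654 is a Friday.)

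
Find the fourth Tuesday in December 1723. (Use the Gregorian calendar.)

December 1, 1723 is a Wednesday.
The first Tuesday is therefore December 7 (6 days later).
The fourth Tuesday is 7 + 3×7 = December 28.

December 28, 1723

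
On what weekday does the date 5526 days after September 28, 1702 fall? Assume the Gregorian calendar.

First find the weekday of Sep 28, 1702. Doomsday rule: the anchor day for the 1700s is Sunday. For year 02: 2÷12 = 0 r 2, and 2÷4 = 0, so 0+2+0 = 2.
Sunday + 2 ≡ Tuesday — that's 1702's doomsday.
In September the doomsday date is Sep 5.
Sep 28 is 23 days after Sep 5; 23 mod 7 = 2, so Tuesday + 2 = Thursday.
5526 mod 7 = 3, so 5526 days after a Thursday is Thursday + 3 = Sunday.

Sunday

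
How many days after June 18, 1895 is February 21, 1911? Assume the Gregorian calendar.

5726

Jun 18, 1895 → Jun 18, 1896: 366 days (Feb 29, 1896 is in that span).
Jun 18, 1896 → Jun 18, 1897: 365 days.
Jun 18, 1897 → Jun 18, 1898: 365 days.
Jun 18, 1898 → Jun 18, 1899: 365 days.
Jun 18, 1899 → Jun 18, 1900: 365 days.
Jun 18, 1900 → Jun 18, 1901: 365 days.
Jun 18, 1901 → Jun 18, 1902: 365 days.
Jun 18, 1902 → Jun 18, 1903: 365 days.
Jun 18, 1903 → Jun 18, 1904: 366 days (Feb 29, 1904 is in that span).
Jun 18, 1904 → Jun 18, 1905: 365 days.
Jun 18, 1905 → Jun 18, 1906: 365 days.
Jun 18, 1906 → Jun 18, 1907: 365 days.
Jun 18, 1907 → Jun 18, 1908: 366 days (Feb 29, 1908 is in that span).
Jun 18, 1908 → Jun 18, 1909: 365 days.
Jun 18, 1909 → Jun 18, 1910: 365 days.
Jun 18, 1910 → Jul 18, 1910: 30 days (June has 30).
Jul 18, 1910 → Aug 18, 1910: 31 days (July has 31).
Aug 18, 1910 → Sep 18, 1910: 31 days (August has 31).
Sep 18, 1910 → Oct 18, 1910: 30 days (September has 30).
Oct 18, 1910 → Nov 18, 1910: 31 days (October has 31).
Nov 18, 1910 → Dec 18, 1910: 30 days (November has 30).
Dec 18, 1910 → Jan 18, 1911: 31 days (December has 31).
Jan 18, 1911 → Feb 18, 1911: 31 days (January has 31).
Feb 18, 1911 → Feb 21, 1911: 3 days.
Total: 5726 days.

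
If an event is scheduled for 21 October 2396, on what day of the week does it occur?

Doomsday rule: the anchor day for the 2300s is Wednesday. For year 96: 96÷12 = 8 r 0, and 0÷4 = 0, so 8+0+0 = 8.
Wednesday + 8 ≡ Thursday — that's 2396's doomsday.
In October the doomsday date is Oct 10.
Oct 21 is 11 days after Oct 10; 11 mod 7 = 4, so Thursday + 4 = Monday.

Monday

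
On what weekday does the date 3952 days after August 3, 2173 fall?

First find the weekday of Aug 3, 2173. Doomsday rule: the anchor day for the 2100s is Sunday. For year 73: 73÷12 = 6 r 1, and 1÷4 = 0, so 6+1+0 = 7.
Sunday + 7 ≡ Sunday — that's 2173's doomsday.
In August the doomsday date is Aug 8.
Aug 3 is 5 days before Aug 8; 5 mod 7 = 5, so Sunday − 5 = Tuesday.
3952 mod 7 = 4, so 3952 days after a Tuesday is Tuesday + 4 = Saturday.

Saturday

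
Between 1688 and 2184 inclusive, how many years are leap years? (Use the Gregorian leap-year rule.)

Multiples of 4 in [1688,2184]: 125.
Of those, multiples of 100: 5 (not leap unless ÷400).
Multiples of 400: 1.
Leap years = 125 − 5 + 1 = 121.

121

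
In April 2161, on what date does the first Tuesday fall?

April 7, 2161

April 1, 2161 is a Wednesday.
The first Tuesday is therefore April 7 (6 days later).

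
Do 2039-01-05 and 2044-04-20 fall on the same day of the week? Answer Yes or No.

Yes

From Jan 5, 2039 to Apr 20, 2044 is 1932 days.
1932 mod 7 = 0, so they are the same weekday.
(Jan 5, 2039 is a Wednesday; Apr 20, 2044 is a Wednesday.)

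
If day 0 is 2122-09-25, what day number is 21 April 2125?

939

Sep 25, 2122 → Sep 25, 2123: 365 days.
Sep 25, 2123 → Sep 25, 2124: 366 days (Feb 29, 2124 is in that span).
Sep 25, 2124 → Oct 25, 2124: 30 days (September has 30).
Oct 25, 2124 → Nov 25, 2124: 31 days (October has 31).
Nov 25, 2124 → Dec 25, 2124: 30 days (November has 30).
Dec 25, 2124 → Jan 25, 2125: 31 days (December has 31).
Jan 25, 2125 → Feb 25, 2125: 31 days (January has 31).
Feb 25, 2125 → Mar 25, 2125: 28 days (February has 28).
Mar 25, 2125 → Apr 21, 2125: 27 days.
Total: 939 days.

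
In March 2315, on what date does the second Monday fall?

March 1, 2315 is a Monday.
The first Monday is therefore March 1 (same day).
The second Monday is 1 + 1×7 = March 8.

March 8, 2315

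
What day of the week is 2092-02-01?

January 1, 2092 is a Tuesday.
Jan 1, 2092 → Feb 1, 2092: 31 days.
Total: 31 days.
31 mod 7 = 3, so Tuesday + 3 = Friday.

Friday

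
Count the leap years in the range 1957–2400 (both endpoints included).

Multiples of 4 in [1957,2400]: 111.
Of those, multiples of 100: 5 (not leap unless ÷400).
Multiples of 400: 2.
Leap years = 111 − 5 + 2 = 108.

108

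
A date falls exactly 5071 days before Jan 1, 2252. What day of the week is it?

Monday

Jan 1, 2252 is a Thursday.
5071 mod 7 = 3, so 5071 days before a Thursday is Thursday − 3 = Monday.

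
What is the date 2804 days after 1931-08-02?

April 6, 1939

+366 (one year; includes Feb 29, 1932) → Aug 2, 1932 (2438 left).
+365 (one year) → Aug 2, 1933 (2073 left).
+365 (one year) → Aug 2, 1934 (1708 left).
+365 (one year) → Aug 2, 1935 (1343 left).
+366 (one year; includes Feb 29, 1936) → Aug 2, 1936 (977 left).
+365 (one year) → Aug 2, 1937 (612 left).
+365 (one year) → Aug 2, 1938 (247 left).
Aug has 31 days: +30 → Sep 1, 1938 (217 left).
Sep has 30 days: +30 → Oct 1, 1938 (187 left).
Oct has 31 days: +31 → Nov 1, 1938 (156 left).
Nov has 30 days: +30 → Dec 1, 1938 (126 left).
Dec has 31 days: +31 → Jan 1, 1939 (95 left).
Jan has 31 days: +31 → Feb 1, 1939 (64 left).
Feb has 28 days: +28 → Mar 1, 1939 (36 left).
Mar has 31 days: +31 → Apr 1, 1939 (5 left).
+5 → Apr 6, 1939.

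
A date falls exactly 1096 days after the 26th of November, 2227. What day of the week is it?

Friday

First find the weekday of Nov 26, 2227. Doomsday rule: the anchor day for the 2200s is Friday. For year 27: 27÷12 = 2 r 3, and 3÷4 = 0, so 2+3+0 = 5.
Friday + 5 ≡ Wednesday — that's 2227's doomsday.
In November the doomsday date is Nov 7.
Nov 26 is 19 days after Nov 7; 19 mod 7 = 5, so Wednesday + 5 = Monday.
1096 mod 7 = 4, so 1096 days after a Monday is Monday + 4 = Friday.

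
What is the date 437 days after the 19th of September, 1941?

+365 (one year) → Sep 19, 1942 (72 left).
Sep has 30 days: +12 → Oct 1, 1942 (60 left).
Oct has 31 days: +31 → Nov 1, 1942 (29 left).
+29 → Nov 30, 1942.

November 30, 1942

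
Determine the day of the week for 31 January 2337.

Doomsday rule: the anchor day for the 2300s is Wednesday. For year 37: 37÷12 = 3 r 1, and 1÷4 = 0, so 3+1+0 = 4.
Wednesday + 4 ≡ Sunday — that's 2337's doomsday.
In January the doomsday date is Jan 3 (2337 is not a leap year).
Jan 31 is 28 days after Jan 3; 28 mod 7 = 0, so Sunday + 0 = Sunday.

Sunday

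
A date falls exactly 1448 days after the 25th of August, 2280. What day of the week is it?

Tuesday

Aug 25, 2280 is a Wednesday.
1448 mod 7 = 6, so 1448 days after a Wednesday is Wednesday + 6 = Tuesday.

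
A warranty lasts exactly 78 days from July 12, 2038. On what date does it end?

September 28, 2038

Jul has 31 days: +20 → Aug 1, 2038 (58 left).
Aug has 31 days: +31 → Sep 1, 2038 (27 left).
+27 → Sep 28, 2038.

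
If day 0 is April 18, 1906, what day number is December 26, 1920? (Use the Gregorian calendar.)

5366

Apr 18, 1906 → Apr 18, 1907: 365 days.
Apr 18, 1907 → Apr 18, 1908: 366 days (Feb 29, 1908 is in that span).
Apr 18, 1908 → Apr 18, 1909: 365 days.
Apr 18, 1909 → Apr 18, 1910: 365 days.
Apr 18, 1910 → Apr 18, 1911: 365 days.
Apr 18, 1911 → Apr 18, 1912: 366 days (Feb 29, 1912 is in that span).
Apr 18, 1912 → Apr 18, 1913: 365 days.
Apr 18, 1913 → Apr 18, 1914: 365 days.
Apr 18, 1914 → Apr 18, 1915: 365 days.
Apr 18, 1915 → Apr 18, 1916: 366 days (Feb 29, 1916 is in that span).
Apr 18, 1916 → Apr 18, 1917: 365 days.
Apr 18, 1917 → Apr 18, 1918: 365 days.
Apr 18, 1918 → Apr 18, 1919: 365 days.
Apr 18, 1919 → Apr 18, 1920: 366 days (Feb 29, 1920 is in that span).
Apr 18, 1920 → May 18, 1920: 30 days (April has 30).
May 18, 1920 → Jun 18, 1920: 31 days (May has 31).
Jun 18, 1920 → Jul 18, 1920: 30 days (June has 30).
Jul 18, 1920 → Aug 18, 1920: 31 days (July has 31).
Aug 18, 1920 → Sep 18, 1920: 31 days (August has 31).
Sep 18, 1920 → Oct 18, 1920: 30 days (September has 30).
Oct 18, 1920 → Nov 18, 1920: 31 days (October has 31).
Nov 18, 1920 → Dec 18, 1920: 30 days (November has 30).
Dec 18, 1920 → Dec 26, 1920: 8 days.
Total: 5366 days.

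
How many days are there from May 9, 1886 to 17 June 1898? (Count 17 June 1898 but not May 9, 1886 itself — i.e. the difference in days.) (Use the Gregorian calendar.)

4422

May 9, 1886 → May 9, 1887: 365 days.
May 9, 1887 → May 9, 1888: 366 days (Feb 29, 1888 is in that span).
May 9, 1888 → May 9, 1889: 365 days.
May 9, 1889 → May 9, 1890: 365 days.
May 9, 1890 → May 9, 1891: 365 days.
May 9, 1891 → May 9, 1892: 366 days (Feb 29, 1892 is in that span).
May 9, 1892 → May 9, 1893: 365 days.
May 9, 1893 → May 9, 1894: 365 days.
May 9, 1894 → May 9, 1895: 365 days.
May 9, 1895 → May 9, 1896: 366 days (Feb 29, 1896 is in that span).
May 9, 1896 → May 9, 1897: 365 days.
May 9, 1897 → May 9, 1898: 365 days.
May 9, 1898 → Jun 9, 1898: 31 days (May has 31).
Jun 9, 1898 → Jun 17, 1898: 8 days.
Total: 4422 days.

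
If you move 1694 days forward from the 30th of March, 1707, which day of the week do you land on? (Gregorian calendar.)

Mar 30, 1707 is a Wednesday.
1694 mod 7 = 0, so 1694 days after a Wednesday is Wednesday + 0 = Wednesday.

Wednesday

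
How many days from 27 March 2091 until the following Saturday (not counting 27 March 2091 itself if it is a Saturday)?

Mar 27, 2091 is a Tuesday.
From Tuesday to the next Saturday is 4 days.

4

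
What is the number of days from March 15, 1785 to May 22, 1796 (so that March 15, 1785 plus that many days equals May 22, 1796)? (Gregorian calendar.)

Mar 15, 1785 → Mar 15, 1786: 365 days.
Mar 15, 1786 → Mar 15, 1787: 365 days.
Mar 15, 1787 → Mar 15, 1788: 366 days (Feb 29, 1788 is in that span).
Mar 15, 1788 → Mar 15, 1789: 365 days.
Mar 15, 1789 → Mar 15, 1790: 365 days.
Mar 15, 1790 → Mar 15, 1791: 365 days.
Mar 15, 1791 → Mar 15, 1792: 366 days (Feb 29, 1792 is in that span).
Mar 15, 1792 → Mar 15, 1793: 365 days.
Mar 15, 1793 → Mar 15, 1794: 365 days.
Mar 15, 1794 → Mar 15, 1795: 365 days.
Mar 15, 1795 → Mar 15, 1796: 366 days (Feb 29, 1796 is in that span).
Mar 15, 1796 → Apr 15, 1796: 31 days (March has 31).
Apr 15, 1796 → May 15, 1796: 30 days (April has 30).
May 15, 1796 → May 22, 1796: 7 days.
Total: 4086 days.

4086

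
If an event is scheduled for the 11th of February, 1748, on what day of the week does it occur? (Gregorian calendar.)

Sunday

Doomsday rule: the anchor day for the 1700s is Sunday. For year 48: 48÷12 = 4 r 0, and 0÷4 = 0, so 4+0+0 = 4.
Sunday + 4 ≡ Thursday — that's 1748's doomsday.
In February the doomsday date is Feb 29 (1748 is a leap year (divisible by 4)).
Feb 11 is 18 days before Feb 29; 18 mod 7 = 4, so Thursday − 4 = Sunday.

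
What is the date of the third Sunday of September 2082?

September 20, 2082

September 1, 2082 is a Tuesday.
The first Sunday is therefore September 6 (5 days later).
The third Sunday is 6 + 2×7 = September 20.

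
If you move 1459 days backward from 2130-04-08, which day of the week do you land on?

Wednesday

First find the weekday of Apr 8, 2130. Doomsday rule: the anchor day for the 2100s is Sunday. For year 30: 30÷12 = 2 r 6, and 6÷4 = 1, so 2+6+1 = 9.
Sunday + 9 ≡ Tuesday — that's 2130's doomsday.
In April the doomsday date is Apr 4.
Apr 8 is 4 days after Apr 4; 4 mod 7 = 4, so Tuesday + 4 = Saturday.
1459 mod 7 = 3, so 1459 days before a Saturday is Saturday − 3 = Wednesday.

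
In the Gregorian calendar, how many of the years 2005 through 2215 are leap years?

50

Multiples of 4 in [2005,2215]: 52.
Of those, multiples of 100: 2 (not leap unless ÷400).
Multiples of 400: 0.
Leap years = 52 − 2 + 0 = 50.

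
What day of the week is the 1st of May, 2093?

Friday

Doomsday rule: the anchor day for the 2000s is Tuesday. For year 93: 93÷12 = 7 r 9, and 9÷4 = 2, so 7+9+2 = 18.
Tuesday + 18 ≡ Saturday — that's 2093's doomsday.
In May the doomsday date is May 9.
May 1 is 8 days before May 9; 8 mod 7 = 1, so Saturday − 1 = Friday.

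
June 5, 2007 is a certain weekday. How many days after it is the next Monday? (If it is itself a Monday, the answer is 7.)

6

Jun 5, 2007 is a Tuesday.
From Tuesday to the next Monday is 6 days.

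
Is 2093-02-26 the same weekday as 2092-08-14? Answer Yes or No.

From Aug 14, 2092 to Feb 26, 2093 is 196 days.
196 mod 7 = 0, so they are the same weekday.
(Aug 14, 2092 is a Thursday; Feb 26, 2093 is a Thursday.)

Yes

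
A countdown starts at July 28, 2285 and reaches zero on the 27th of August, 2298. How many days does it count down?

Jul 28, 2285 → Jul 28, 2286: 365 days.
Jul 28, 2286 → Jul 28, 2287: 365 days.
Jul 28, 2287 → Jul 28, 2288: 366 days (Feb 29, 2288 is in that span).
Jul 28, 2288 → Jul 28, 2289: 365 days.
Jul 28, 2289 → Jul 28, 2290: 365 days.
Jul 28, 2290 → Jul 28, 2291: 365 days.
Jul 28, 2291 → Jul 28, 2292: 366 days (Feb 29, 2292 is in that span).
Jul 28, 2292 → Jul 28, 2293: 365 days.
Jul 28, 2293 → Jul 28, 2294: 365 days.
Jul 28, 2294 → Jul 28, 2295: 365 days.
Jul 28, 2295 → Jul 28, 2296: 366 days (Feb 29, 2296 is in that span).
Jul 28, 2296 → Jul 28, 2297: 365 days.
Jul 28, 2297 → Aug 28, 2297: 31 days (July has 31).
Aug 28, 2297 → Sep 28, 2297: 31 days (August has 31).
Sep 28, 2297 → Oct 28, 2297: 30 days (September has 30).
Oct 28, 2297 → Nov 28, 2297: 31 days (October has 31).
Nov 28, 2297 → Dec 28, 2297: 30 days (November has 30).
Dec 28, 2297 → Jan 28, 2298: 31 days (December has 31).
Jan 28, 2298 → Feb 28, 2298: 31 days (January has 31).
Feb 28, 2298 → Mar 28, 2298: 28 days (February has 28).
Mar 28, 2298 → Apr 28, 2298: 31 days (March has 31).
Apr 28, 2298 → May 28, 2298: 30 days (April has 30).
May 28, 2298 → Jun 28, 2298: 31 days (May has 31).
Jun 28, 2298 → Jul 28, 2298: 30 days (June has 30).
Jul 28, 2298 → Aug 27, 2298: 30 days.
Total: 4778 days.

4778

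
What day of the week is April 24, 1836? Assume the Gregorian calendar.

Doomsday rule: the anchor day for the 1800s is Friday. For year 36: 36÷12 = 3 r 0, and 0÷4 = 0, so 3+0+0 = 3.
Friday + 3 ≡ Monday — that's 1836's doomsday.
In April the doomsday date is Apr 4.
Apr 24 is 20 days after Apr 4; 20 mod 7 = 6, so Monday + 6 = Sunday.

Sunday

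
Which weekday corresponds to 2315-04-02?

Friday

Doomsday rule: the anchor day for the 2300s is Wednesday. For year 15: 15÷12 = 1 r 3, and 3÷4 = 0, so 1+3+0 = 4.
Wednesday + 4 ≡ Sunday — that's 2315's doomsday.
In April the doomsday date is Apr 4.
Apr 2 is 2 days before Apr 4; 2 mod 7 = 2, so Sunday − 2 = Friday.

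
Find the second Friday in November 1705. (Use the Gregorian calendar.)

November 1, 1705 is a Sunday.
The first Friday is therefore November 6 (5 days later).
The second Friday is 6 + 1×7 = November 13.

November 13, 1705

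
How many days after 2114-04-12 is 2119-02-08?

Apr 12, 2114 → Apr 12, 2115: 365 days.
Apr 12, 2115 → Apr 12, 2116: 366 days (Feb 29, 2116 is in that span).
Apr 12, 2116 → Apr 12, 2117: 365 days.
Apr 12, 2117 → Apr 12, 2118: 365 days.
Apr 12, 2118 → May 12, 2118: 30 days (April has 30).
May 12, 2118 → Jun 12, 2118: 31 days (May has 31).
Jun 12, 2118 → Jul 12, 2118: 30 days (June has 30).
Jul 12, 2118 → Aug 12, 2118: 31 days (July has 31).
Aug 12, 2118 → Sep 12, 2118: 31 days (August has 31).
Sep 12, 2118 → Oct 12, 2118: 30 days (September has 30).
Oct 12, 2118 → Nov 12, 2118: 31 days (October has 31).
Nov 12, 2118 → Dec 12, 2118: 30 days (November has 30).
Dec 12, 2118 → Jan 12, 2119: 31 days (December has 31).
Jan 12, 2119 → Feb 8, 2119: 27 days.
Total: 1763 days.

1763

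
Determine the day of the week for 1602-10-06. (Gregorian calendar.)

Doomsday rule: the anchor day for the 1600s is Tuesday. For year 02: 2÷12 = 0 r 2, and 2÷4 = 0, so 0+2+0 = 2.
Tuesday + 2 ≡ Thursday — that's 1602's doomsday.
In October the doomsday date is Oct 10.
Oct 6 is 4 days before Oct 10; 4 mod 7 = 4, so Thursday − 4 = Sunday.

Sunday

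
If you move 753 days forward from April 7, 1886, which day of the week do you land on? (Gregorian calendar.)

Sunday

Apr 7, 1886 is a Wednesday.
753 mod 7 = 4, so 753 days after a Wednesday is Wednesday + 4 = Sunday.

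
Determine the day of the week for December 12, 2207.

Saturday

Doomsday rule: the anchor day for the 2200s is Friday. For year 07: 7÷12 = 0 r 7, and 7÷4 = 1, so 0+7+1 = 8.
Friday + 8 ≡ Saturday — that's 2207's doomsday.
In December the doomsday date is Dec 12.
Dec 12 is the doomsday itself: Saturday.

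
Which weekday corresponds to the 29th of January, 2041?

Tuesday

Doomsday rule: the anchor day for the 2000s is Tuesday. For year 41: 41÷12 = 3 r 5, and 5÷4 = 1, so 3+5+1 = 9.
Tuesday + 9 ≡ Thursday — that's 2041's doomsday.
In January the doomsday date is Jan 3 (2041 is not a leap year).
Jan 29 is 26 days after Jan 3; 26 mod 7 = 5, so Thursday + 5 = Tuesday.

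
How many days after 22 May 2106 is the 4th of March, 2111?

May 22, 2106 → May 22, 2107: 365 days.
May 22, 2107 → May 22, 2108: 366 days (Feb 29, 2108 is in that span).
May 22, 2108 → May 22, 2109: 365 days.
May 22, 2109 → May 22, 2110: 365 days.
May 22, 2110 → Jun 22, 2110: 31 days (May has 31).
Jun 22, 2110 → Jul 22, 2110: 30 days (June has 30).
Jul 22, 2110 → Aug 22, 2110: 31 days (July has 31).
Aug 22, 2110 → Sep 22, 2110: 31 days (August has 31).
Sep 22, 2110 → Oct 22, 2110: 30 days (September has 30).
Oct 22, 2110 → Nov 22, 2110: 31 days (October has 31).
Nov 22, 2110 → Dec 22, 2110: 30 days (November has 30).
Dec 22, 2110 → Jan 22, 2111: 31 days (December has 31).
Jan 22, 2111 → Feb 22, 2111: 31 days (January has 31).
Feb 22, 2111 → Mar 4, 2111: 10 days.
Total: 1747 days.

1747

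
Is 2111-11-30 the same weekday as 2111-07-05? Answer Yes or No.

From Jul 5, 2111 to Nov 30, 2111 is 148 days.
148 mod 7 = 1, so they are different weekdays.
(Jul 5, 2111 is a Sunday; Nov 30, 2111 is a Monday.)

No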